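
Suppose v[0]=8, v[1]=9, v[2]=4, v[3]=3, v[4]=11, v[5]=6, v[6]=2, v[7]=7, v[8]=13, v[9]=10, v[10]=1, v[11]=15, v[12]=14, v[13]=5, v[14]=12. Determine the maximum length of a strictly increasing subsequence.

5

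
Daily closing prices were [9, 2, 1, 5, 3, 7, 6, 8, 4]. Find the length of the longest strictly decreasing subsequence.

4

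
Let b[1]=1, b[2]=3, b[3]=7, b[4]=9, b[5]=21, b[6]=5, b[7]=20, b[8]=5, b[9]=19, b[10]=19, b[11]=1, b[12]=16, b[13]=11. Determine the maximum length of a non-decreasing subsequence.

Let dp[i] be the length of the longest such subsequence ending at index i:
i:      1  2  3  4  5  6  7  8  9 10 11 12 13
b[i]:   1  3  7  9 21  5 20  5 19 19  1 16 11
dp:     1  2  3  4  5  3  5  4  5  6  2  5  5
Maximum dp value is 6.

6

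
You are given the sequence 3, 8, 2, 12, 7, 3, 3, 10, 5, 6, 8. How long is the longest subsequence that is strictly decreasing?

Negate each value so 'decreasing' becomes 'increasing', then run patience tails on the negated sequence:
-3 → extends → [-3]
-8 → replaces -3 → [-8]
-2 → extends → [-8, -2]
-12 → replaces -8 → [-12, -2]
-7 → replaces -2 → [-12, -7]
-3 → extends → [-12, -7, -3]
-3 → already a tail → [-12, -7, -3]
-10 → replaces -7 → [-12, -10, -3]
-5 → replaces -3 → [-12, -10, -5]
-6 → replaces -5 → [-12, -10, -6]
-8 → replaces -6 → [-12, -10, -8]
Three tails, so the longest strictly decreasing subsequence of the original has length 3.

3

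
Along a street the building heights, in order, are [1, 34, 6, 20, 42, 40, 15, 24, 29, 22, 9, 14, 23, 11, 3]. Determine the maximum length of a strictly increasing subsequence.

Track the smallest tail for each achievable length (strict):
1 → extends → [1]
34 → extends → [1, 34]
6 → replaces 34 → [1, 6]
20 → extends → [1, 6, 20]
42 → extends → [1, 6, 20, 42]
40 → replaces 42 → [1, 6, 20, 40]
15 → replaces 20 → [1, 6, 15, 40]
24 → replaces 40 → [1, 6, 15, 24]
29 → extends → [1, 6, 15, 24, 29]
22 → replaces 24 → [1, 6, 15, 22, 29]
9 → replaces 15 → [1, 6, 9, 22, 29]
14 → replaces 22 → [1, 6, 9, 14, 29]
23 → replaces 29 → [1, 6, 9, 14, 23]
11 → replaces 14 → [1, 6, 9, 11, 23]
3 → replaces 6 → [1, 3, 9, 11, 23]
Five tails, so the longest strictly increasing subsequence has length 5 (e.g. 1, 6, 20, 24, 29).

5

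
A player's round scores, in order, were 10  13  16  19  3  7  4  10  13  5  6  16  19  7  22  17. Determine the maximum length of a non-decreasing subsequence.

7

Let dp[i] be the length of the longest such subsequence ending at index i:
i:      1  2  3  4  5  6  7  8  9 10 11 12 13 14 15 16
a[i]:  10 13 16 19  3  7  4 10 13  5  6 16 19  7 22 17
dp:     1  2  3  4  1  2  2  3  4  3  4  5  6  5  7  6
Maximum dp value is 7.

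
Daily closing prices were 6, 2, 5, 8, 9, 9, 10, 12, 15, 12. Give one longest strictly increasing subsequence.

2, 5, 8, 9, 10, 12, 15

Patience tails give the LIS length; then backtrack through the dp parents:
6 → extends → [6]
2 → replaces 6 → [2]
5 → extends → [2, 5]
8 → extends → [2, 5, 8]
9 → extends → [2, 5, 8, 9]
9 → already a tail → [2, 5, 8, 9]
10 → extends → [2, 5, 8, 9, 10]
12 → extends → [2, 5, 8, 9, 10, 12]
15 → extends → [2, 5, 8, 9, 10, 12, 15]
12 → already a tail → [2, 5, 8, 9, 10, 12, 15]
Length 7; one witness is 2, 5, 8, 9, 10, 12, 15.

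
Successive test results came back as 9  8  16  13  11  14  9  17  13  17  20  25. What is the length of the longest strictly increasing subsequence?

6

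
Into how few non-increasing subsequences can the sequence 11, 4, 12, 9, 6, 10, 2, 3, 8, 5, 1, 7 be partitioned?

The minimum number of non-increasing subsequences covering a sequence equals the length of its longest strictly increasing subsequence.
LIS length is 4 (e.g. 2, 3, 5, 7), so 4 piles are needed.

4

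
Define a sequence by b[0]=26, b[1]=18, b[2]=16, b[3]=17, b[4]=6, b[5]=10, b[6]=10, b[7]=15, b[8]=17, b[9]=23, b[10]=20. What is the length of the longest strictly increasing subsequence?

5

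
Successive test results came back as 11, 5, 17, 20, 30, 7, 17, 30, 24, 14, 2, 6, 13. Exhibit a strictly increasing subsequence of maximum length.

11, 17, 20, 30

Patience tails give the LIS length; then backtrack through the dp parents:
11 → extends → [11]
5 → replaces 11 → [5]
17 → extends → [5, 17]
20 → extends → [5, 17, 20]
30 → extends → [5, 17, 20, 30]
7 → replaces 17 → [5, 7, 20, 30]
17 → replaces 20 → [5, 7, 17, 30]
30 → already a tail → [5, 7, 17, 30]
24 → replaces 30 → [5, 7, 17, 24]
14 → replaces 17 → [5, 7, 14, 24]
2 → replaces 5 → [2, 7, 14, 24]
6 → replaces 7 → [2, 6, 14, 24]
13 → replaces 14 → [2, 6, 13, 24]
Length 4; one witness is 11, 17, 20, 30.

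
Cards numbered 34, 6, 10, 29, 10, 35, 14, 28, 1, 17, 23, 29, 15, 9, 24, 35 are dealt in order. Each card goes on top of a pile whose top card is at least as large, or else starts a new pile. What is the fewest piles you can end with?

7

The minimum number of non-increasing subsequences covering a sequence equals the length of its longest strictly increasing subsequence.
LIS length is 7 (e.g. 6, 10, 14, 17, 23, 29, 35), so 7 piles are needed.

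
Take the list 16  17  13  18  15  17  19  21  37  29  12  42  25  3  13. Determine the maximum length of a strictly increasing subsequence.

7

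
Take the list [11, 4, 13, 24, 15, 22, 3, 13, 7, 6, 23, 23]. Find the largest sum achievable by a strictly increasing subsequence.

Let S[i] be the best sum of a strictly increasing subsequence ending at i:
i:      1  2  3  4  5  6  7  8  9 10 11 12
a[i]:  11  4 13 24 15 22  3 13  7  6 23 23
S:     11  4 24 48 39 61  3 24 11 10 84 84
Maximum is 84 (e.g. 11 + 13 + 15 + 22 + 23).

84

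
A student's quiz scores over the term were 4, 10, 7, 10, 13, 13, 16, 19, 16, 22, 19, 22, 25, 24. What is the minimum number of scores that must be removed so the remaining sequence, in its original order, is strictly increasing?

6

Fewest deletions = n − (longest strictly increasing subsequence).
i:      1  2  3  4  5  6  7  8  9 10 11 12 13 14
a[i]:   4 10  7 10 13 13 16 19 16 22 19 22 25 24
dp:     1  2  2  3  4  4  5  6  5  7  6  7  8  8
max dp = 8, so deletions = 14 − 8 = 6.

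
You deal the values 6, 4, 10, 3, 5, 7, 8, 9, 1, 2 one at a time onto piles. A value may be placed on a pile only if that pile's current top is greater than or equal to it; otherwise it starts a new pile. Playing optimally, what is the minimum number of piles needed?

The minimum number of non-increasing subsequences covering a sequence equals the length of its longest strictly increasing subsequence.
LIS length is 5 (e.g. 4, 5, 7, 8, 9), so 5 piles are needed.

5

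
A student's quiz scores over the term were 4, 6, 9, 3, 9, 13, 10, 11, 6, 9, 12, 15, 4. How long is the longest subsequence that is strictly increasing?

Track the smallest tail for each achievable length (strict):
4 → extends → [4]
6 → extends → [4, 6]
9 → extends → [4, 6, 9]
3 → replaces 4 → [3, 6, 9]
9 → already a tail → [3, 6, 9]
13 → extends → [3, 6, 9, 13]
10 → replaces 13 → [3, 6, 9, 10]
11 → extends → [3, 6, 9, 10, 11]
6 → already a tail → [3, 6, 9, 10, 11]
9 → already a tail → [3, 6, 9, 10, 11]
12 → extends → [3, 6, 9, 10, 11, 12]
15 → extends → [3, 6, 9, 10, 11, 12, 15]
4 → replaces 6 → [3, 4, 9, 10, 11, 12, 15]
Seven tails, so the longest strictly increasing subsequence has length 7 (e.g. 4, 6, 9, 10, 11, 12, 15).

7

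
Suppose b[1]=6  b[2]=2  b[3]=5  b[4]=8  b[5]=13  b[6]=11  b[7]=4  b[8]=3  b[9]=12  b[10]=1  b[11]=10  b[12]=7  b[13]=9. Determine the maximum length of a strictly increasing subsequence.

5

Let dp[i] be the length of the longest such subsequence ending at index i:
i:      1  2  3  4  5  6  7  8  9 10 11 12 13
b[i]:   6  2  5  8 13 11  4  3 12  1 10  7  9
dp:     1  1  2  3  4  4  2  2  5  1  4  3  4
Maximum dp value is 5.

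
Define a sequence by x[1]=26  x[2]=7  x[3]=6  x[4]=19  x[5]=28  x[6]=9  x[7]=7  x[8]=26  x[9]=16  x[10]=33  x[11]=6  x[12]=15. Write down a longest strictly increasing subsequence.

Patience tails give the LIS length; then backtrack through the dp parents:
26 → extends → [26]
7 → replaces 26 → [7]
6 → replaces 7 → [6]
19 → extends → [6, 19]
28 → extends → [6, 19, 28]
9 → replaces 19 → [6, 9, 28]
7 → replaces 9 → [6, 7, 28]
26 → replaces 28 → [6, 7, 26]
16 → replaces 26 → [6, 7, 16]
33 → extends → [6, 7, 16, 33]
6 → already a tail → [6, 7, 16, 33]
15 → replaces 16 → [6, 7, 15, 33]
Length 4; one witness is 7, 19, 28, 33.

7, 19, 28, 33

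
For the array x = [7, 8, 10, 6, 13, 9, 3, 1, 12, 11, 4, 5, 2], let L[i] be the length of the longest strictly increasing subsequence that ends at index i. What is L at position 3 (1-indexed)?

3

dp[i] = 1 + max{dp[j] : j<i, x[j]<x[i]} (or 1 if no such j):
i:      1  2  3  4  5  6  7  8  9 10 11 12 13
x[i]:   7  8 10  6 13  9  3  1 12 11  4  5  2
dp:     1  2  3  1  4  3  1  1  4  4  2  3  2
At index 3 the value is 3.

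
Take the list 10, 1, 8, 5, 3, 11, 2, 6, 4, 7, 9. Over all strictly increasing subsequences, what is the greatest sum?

Let S[i] be the best sum of a strictly increasing subsequence ending at i:
i:      1  2  3  4  5  6  7  8  9 10 11
a[i]:  10  1  8  5  3 11  2  6  4  7  9
S:     10  1  9  6  4 21  3 12  8 19 28
Maximum is 28 (e.g. 1 + 5 + 6 + 7 + 9).

28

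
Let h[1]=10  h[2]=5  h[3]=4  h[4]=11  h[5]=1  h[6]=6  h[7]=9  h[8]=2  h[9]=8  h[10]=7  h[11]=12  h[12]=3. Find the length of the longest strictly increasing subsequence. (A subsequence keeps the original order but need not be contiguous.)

4

Let dp[i] be the length of the longest such subsequence ending at index i:
i:      1  2  3  4  5  6  7  8  9 10 11 12
h[i]:  10  5  4 11  1  6  9  2  8  7 12  3
dp:     1  1  1  2  1  2  3  2  3  3  4  3
Maximum dp value is 4.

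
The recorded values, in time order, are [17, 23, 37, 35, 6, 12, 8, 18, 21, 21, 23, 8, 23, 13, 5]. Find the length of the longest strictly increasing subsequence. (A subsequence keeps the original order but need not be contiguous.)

Let dp[i] be the length of the longest such subsequence ending at index i:
i:      1  2  3  4  5  6  7  8  9 10 11 12 13 14 15
a[i]:  17 23 37 35  6 12  8 18 21 21 23  8 23 13  5
dp:     1  2  3  3  1  2  2  3  4  4  5  2  5  3  1
Maximum dp value is 5.

5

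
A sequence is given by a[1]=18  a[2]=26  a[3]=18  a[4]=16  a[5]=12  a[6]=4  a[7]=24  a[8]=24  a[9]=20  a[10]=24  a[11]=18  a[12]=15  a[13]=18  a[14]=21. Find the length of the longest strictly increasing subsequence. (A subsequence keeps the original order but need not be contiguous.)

4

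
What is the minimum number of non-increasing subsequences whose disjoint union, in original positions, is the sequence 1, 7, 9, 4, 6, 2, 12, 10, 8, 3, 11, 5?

Place each on the leftmost legal pile:
1 → new pile 1 (tops now [1])
7 → new pile 2 (tops now [1, 7])
9 → new pile 3 (tops now [1, 7, 9])
4 → pile 2 (tops now [1, 4, 9])
6 → pile 3 (tops now [1, 4, 6])
2 → pile 2 (tops now [1, 2, 6])
12 → new pile 4 (tops now [1, 2, 6, 12])
10 → pile 4 (tops now [1, 2, 6, 10])
8 → pile 4 (tops now [1, 2, 6, 8])
3 → pile 3 (tops now [1, 2, 3, 8])
11 → new pile 5 (tops now [1, 2, 3, 8, 11])
5 → pile 4 (tops now [1, 2, 3, 5, 11])
Five piles.

5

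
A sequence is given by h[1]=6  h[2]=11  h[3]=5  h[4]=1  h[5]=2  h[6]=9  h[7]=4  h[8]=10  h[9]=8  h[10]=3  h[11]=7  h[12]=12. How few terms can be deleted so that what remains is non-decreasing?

Fewest deletions = n − (longest non-decreasing subsequence).
Patience tails:
6 → extends → [6]
11 → extends → [6, 11]
5 → replaces 6 → [5, 11]
1 → replaces 5 → [1, 11]
2 → replaces 11 → [1, 2]
9 → extends → [1, 2, 9]
4 → replaces 9 → [1, 2, 4]
10 → extends → [1, 2, 4, 10]
8 → replaces 10 → [1, 2, 4, 8]
3 → replaces 4 → [1, 2, 3, 8]
7 → replaces 8 → [1, 2, 3, 7]
12 → extends → [1, 2, 3, 7, 12]
Longest non-decreasing subsequence has length 5, so deletions = 12 − 5 = 7.

7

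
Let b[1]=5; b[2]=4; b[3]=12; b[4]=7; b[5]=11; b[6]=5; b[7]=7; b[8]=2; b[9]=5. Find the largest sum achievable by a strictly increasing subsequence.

23

Let S[i] be the best sum of a strictly increasing subsequence ending at i:
i:      1  2  3  4  5  6  7  8  9
b[i]:   5  4 12  7 11  5  7  2  5
S:      5  4 17 12 23  9 16  2  9
Maximum is 23 (e.g. 5 + 7 + 11).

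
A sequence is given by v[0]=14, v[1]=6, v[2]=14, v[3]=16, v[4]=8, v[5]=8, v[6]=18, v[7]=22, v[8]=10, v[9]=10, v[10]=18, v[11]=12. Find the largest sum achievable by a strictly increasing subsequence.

Let S[i] be the best sum of a strictly increasing subsequence ending at i:
i:      0  1  2  3  4  5  6  7  8  9 10 11
v[i]:  14  6 14 16  8  8 18 22 10 10 18 12
S:     14  6 20 36 14 14 54 76 24 24 54 36
Maximum is 76 (e.g. 6 + 14 + 16 + 18 + 22).

76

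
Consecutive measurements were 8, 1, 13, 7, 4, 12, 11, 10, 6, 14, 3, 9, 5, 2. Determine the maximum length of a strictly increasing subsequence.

Track the smallest tail for each achievable length (strict):
8 → extends → [8]
1 → replaces 8 → [1]
13 → extends → [1, 13]
7 → replaces 13 → [1, 7]
4 → replaces 7 → [1, 4]
12 → extends → [1, 4, 12]
11 → replaces 12 → [1, 4, 11]
10 → replaces 11 → [1, 4, 10]
6 → replaces 10 → [1, 4, 6]
14 → extends → [1, 4, 6, 14]
3 → replaces 4 → [1, 3, 6, 14]
9 → replaces 14 → [1, 3, 6, 9]
5 → replaces 6 → [1, 3, 5, 9]
2 → replaces 3 → [1, 2, 5, 9]
Four tails, so the longest strictly increasing subsequence has length 4 (e.g. 1, 7, 12, 14).

4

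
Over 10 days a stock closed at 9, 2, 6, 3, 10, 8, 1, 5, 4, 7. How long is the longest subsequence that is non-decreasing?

4

Let dp[i] be the length of the longest such subsequence ending at index i:
i:      1  2  3  4  5  6  7  8  9 10
a[i]:   9  2  6  3 10  8  1  5  4  7
dp:     1  1  2  2  3  3  1  3  3  4
Maximum dp value is 4.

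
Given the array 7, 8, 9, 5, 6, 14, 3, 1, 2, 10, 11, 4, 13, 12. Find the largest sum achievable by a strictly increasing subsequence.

Let S[i] be the best sum of a strictly increasing subsequence ending at i:
i:      1  2  3  4  5  6  7  8  9 10 11 12 13 14
a[i]:   7  8  9  5  6 14  3  1  2 10 11  4 13 12
S:      7 15 24  5 11 38  3  1  3 34 45  7 58 57
Maximum is 58 (e.g. 7 + 8 + 9 + 10 + 11 + 13).

58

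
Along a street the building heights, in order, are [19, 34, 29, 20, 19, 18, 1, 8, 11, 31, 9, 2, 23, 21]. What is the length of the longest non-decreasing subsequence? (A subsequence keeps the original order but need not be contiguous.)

Track the smallest tail for each achievable length (allowing ties):
19 → extends → [19]
34 → extends → [19, 34]
29 → replaces 34 → [19, 29]
20 → replaces 29 → [19, 20]
19 → replaces 20 → [19, 19]
18 → replaces 19 → [18, 19]
1 → replaces 18 → [1, 19]
8 → replaces 19 → [1, 8]
11 → extends → [1, 8, 11]
31 → extends → [1, 8, 11, 31]
9 → replaces 11 → [1, 8, 9, 31]
2 → replaces 8 → [1, 2, 9, 31]
23 → replaces 31 → [1, 2, 9, 23]
21 → replaces 23 → [1, 2, 9, 21]
Four tails, so the longest non-decreasing subsequence has length 4 (e.g. 1, 8, 11, 31).

4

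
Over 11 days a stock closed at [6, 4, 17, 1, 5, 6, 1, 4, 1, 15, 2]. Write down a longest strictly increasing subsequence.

Patience tails give the LIS length; then backtrack through the dp parents:
6 → extends → [6]
4 → replaces 6 → [4]
17 → extends → [4, 17]
1 → replaces 4 → [1, 17]
5 → replaces 17 → [1, 5]
6 → extends → [1, 5, 6]
1 → already a tail → [1, 5, 6]
4 → replaces 5 → [1, 4, 6]
1 → already a tail → [1, 4, 6]
15 → extends → [1, 4, 6, 15]
2 → replaces 4 → [1, 2, 6, 15]
Length 4; one witness is 4, 5, 6, 15.

4, 5, 6, 15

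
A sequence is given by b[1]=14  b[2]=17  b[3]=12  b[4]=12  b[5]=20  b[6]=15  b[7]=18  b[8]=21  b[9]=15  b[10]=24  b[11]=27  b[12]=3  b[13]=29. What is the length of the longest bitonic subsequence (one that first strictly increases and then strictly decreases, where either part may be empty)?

inc[i] = longest strictly increasing subsequence ending at i; dec[i] = longest strictly decreasing subsequence starting at i:
i:      1  2  3  4  5  6  7  8  9 10 11 12 13
b[i]:  14 17 12 12 20 15 18 21 15 24 27  3 29
inc:    1  2  1  1  3  2  3  4  2  5  6  1  7
dec:    3  3  2  2  4  2  3  3  2  2  2  1  1
Best peak at i=11 (value 27): inc=6, dec=2, length 6+2−1 = 7.

7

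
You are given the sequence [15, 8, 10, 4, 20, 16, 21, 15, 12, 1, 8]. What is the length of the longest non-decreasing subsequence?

Let dp[i] be the length of the longest such subsequence ending at index i:
i:      1  2  3  4  5  6  7  8  9 10 11
a[i]:  15  8 10  4 20 16 21 15 12  1  8
dp:     1  1  2  1  3  3  4  3  3  1  2
Maximum dp value is 4.

4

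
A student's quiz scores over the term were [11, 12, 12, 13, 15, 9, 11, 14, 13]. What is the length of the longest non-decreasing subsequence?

5

Let dp[i] be the length of the longest such subsequence ending at index i:
i:      1  2  3  4  5  6  7  8  9
a[i]:  11 12 12 13 15  9 11 14 13
dp:     1  2  3  4  5  1  2  5  5
Maximum dp value is 5.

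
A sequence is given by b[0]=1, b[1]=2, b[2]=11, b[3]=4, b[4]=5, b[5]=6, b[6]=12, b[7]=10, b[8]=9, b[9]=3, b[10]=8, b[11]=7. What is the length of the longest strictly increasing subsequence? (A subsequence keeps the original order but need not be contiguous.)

Let dp[i] be the length of the longest such subsequence ending at index i:
i:      0  1  2  3  4  5  6  7  8  9 10 11
b[i]:   1  2 11  4  5  6 12 10  9  3  8  7
dp:     1  2  3  3  4  5  6  6  6  3  6  6
Maximum dp value is 6.

6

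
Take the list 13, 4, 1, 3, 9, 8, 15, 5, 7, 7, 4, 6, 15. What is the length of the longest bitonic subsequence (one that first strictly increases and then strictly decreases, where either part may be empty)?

inc[i] = longest strictly increasing subsequence ending at i; dec[i] = longest strictly decreasing subsequence starting at i:
i:      1  2  3  4  5  6  7  8  9 10 11 12 13
a[i]:  13  4  1  3  9  8 15  5  7  7  4  6 15
inc:    1  1  1  2  3  3  4  3  4  4  3  4  5
dec:    5  2  1  1  4  3  3  2  2  2  1  1  1
Best peak at i=5 (value 9): inc=3, dec=4, length 3+4−1 = 6.

6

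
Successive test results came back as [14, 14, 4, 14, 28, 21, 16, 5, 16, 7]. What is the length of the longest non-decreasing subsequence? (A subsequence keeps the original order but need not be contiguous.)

5

Track the smallest tail for each achievable length (allowing ties):
14 → extends → [14]
14 → extends → [14, 14]
4 → replaces 14 → [4, 14]
14 → extends → [4, 14, 14]
28 → extends → [4, 14, 14, 28]
21 → replaces 28 → [4, 14, 14, 21]
16 → replaces 21 → [4, 14, 14, 16]
5 → replaces 14 → [4, 5, 14, 16]
16 → extends → [4, 5, 14, 16, 16]
7 → replaces 14 → [4, 5, 7, 16, 16]
Five tails, so the longest non-decreasing subsequence has length 5 (e.g. 14, 14, 14, 16, 16).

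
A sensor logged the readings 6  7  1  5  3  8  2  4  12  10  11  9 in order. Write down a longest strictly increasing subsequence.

Patience tails give the LIS length; then backtrack through the dp parents:
6 → extends → [6]
7 → extends → [6, 7]
1 → replaces 6 → [1, 7]
5 → replaces 7 → [1, 5]
3 → replaces 5 → [1, 3]
8 → extends → [1, 3, 8]
2 → replaces 3 → [1, 2, 8]
4 → replaces 8 → [1, 2, 4]
12 → extends → [1, 2, 4, 12]
10 → replaces 12 → [1, 2, 4, 10]
11 → extends → [1, 2, 4, 10, 11]
9 → replaces 10 → [1, 2, 4, 9, 11]
Length 5; one witness is 6, 7, 8, 10, 11.

6, 7, 8, 10, 11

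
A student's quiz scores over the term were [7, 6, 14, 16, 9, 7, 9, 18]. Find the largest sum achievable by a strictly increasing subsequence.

Let S[i] be the best sum of a strictly increasing subsequence ending at i:
i:      1  2  3  4  5  6  7  8
a[i]:   7  6 14 16  9  7  9 18
S:      7  6 21 37 16 13 22 55
Maximum is 55 (e.g. 7 + 14 + 16 + 18).

55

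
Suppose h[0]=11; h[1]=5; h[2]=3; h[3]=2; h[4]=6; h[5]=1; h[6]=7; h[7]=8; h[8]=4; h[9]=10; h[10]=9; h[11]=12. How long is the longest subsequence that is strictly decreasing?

5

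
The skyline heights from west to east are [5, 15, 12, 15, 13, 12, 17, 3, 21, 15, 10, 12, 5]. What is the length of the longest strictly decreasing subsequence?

5

Negate each value so 'decreasing' becomes 'increasing', then run patience tails on the negated sequence:
-5 → extends → [-5]
-15 → replaces -5 → [-15]
-12 → extends → [-15, -12]
-15 → already a tail → [-15, -12]
-13 → replaces -12 → [-15, -13]
-12 → extends → [-15, -13, -12]
-17 → replaces -15 → [-17, -13, -12]
-3 → extends → [-17, -13, -12, -3]
-21 → replaces -17 → [-21, -13, -12, -3]
-15 → replaces -13 → [-21, -15, -12, -3]
-10 → replaces -3 → [-21, -15, -12, -10]
-12 → already a tail → [-21, -15, -12, -10]
-5 → extends → [-21, -15, -12, -10, -5]
Five tails, so the longest strictly decreasing subsequence of the original has length 5.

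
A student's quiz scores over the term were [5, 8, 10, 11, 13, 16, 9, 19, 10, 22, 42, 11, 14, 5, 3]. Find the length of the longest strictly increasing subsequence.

9

Let dp[i] be the length of the longest such subsequence ending at index i:
i:      1  2  3  4  5  6  7  8  9 10 11 12 13 14 15
a[i]:   5  8 10 11 13 16  9 19 10 22 42 11 14  5  3
dp:     1  2  3  4  5  6  3  7  4  8  9  5  6  1  1
Maximum dp value is 9.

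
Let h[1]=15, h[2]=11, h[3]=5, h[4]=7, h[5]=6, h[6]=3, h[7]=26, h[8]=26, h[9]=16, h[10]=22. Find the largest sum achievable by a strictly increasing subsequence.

53

Let S[i] be the best sum of a strictly increasing subsequence ending at i:
i:      1  2  3  4  5  6  7  8  9 10
h[i]:  15 11  5  7  6  3 26 26 16 22
S:     15 11  5 12 11  3 41 41 31 53
Maximum is 53 (e.g. 15 + 16 + 22).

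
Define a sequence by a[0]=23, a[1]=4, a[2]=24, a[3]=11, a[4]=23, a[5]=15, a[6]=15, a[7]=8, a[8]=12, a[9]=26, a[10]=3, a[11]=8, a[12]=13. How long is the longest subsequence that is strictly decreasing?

Let dp[i] be the longest strictly decreasing subsequence ending at i:
i:      0  1  2  3  4  5  6  7  8  9 10 11 12
a[i]:  23  4 24 11 23 15 15  8 12 26  3  8 13
dp:     1  2  1  2  2  3  3  4  4  1  5  5  4
Maximum is 5.

5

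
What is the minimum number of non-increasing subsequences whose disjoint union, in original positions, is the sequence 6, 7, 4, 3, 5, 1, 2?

The minimum number of non-increasing subsequences covering a sequence equals the length of its longest strictly increasing subsequence.
LIS length is 2 (e.g. 6, 7), so 2 piles are needed.

2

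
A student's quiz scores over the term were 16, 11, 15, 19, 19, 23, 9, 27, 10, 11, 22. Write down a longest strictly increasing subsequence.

Patience tails give the LIS length; then backtrack through the dp parents:
16 → extends → [16]
11 → replaces 16 → [11]
15 → extends → [11, 15]
19 → extends → [11, 15, 19]
19 → already a tail → [11, 15, 19]
23 → extends → [11, 15, 19, 23]
9 → replaces 11 → [9, 15, 19, 23]
27 → extends → [9, 15, 19, 23, 27]
10 → replaces 15 → [9, 10, 19, 23, 27]
11 → replaces 19 → [9, 10, 11, 23, 27]
22 → replaces 23 → [9, 10, 11, 22, 27]
Length 5; one witness is 11, 15, 19, 23, 27.

11, 15, 19, 23, 27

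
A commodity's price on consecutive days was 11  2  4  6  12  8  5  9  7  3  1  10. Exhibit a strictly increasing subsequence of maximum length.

2, 4, 6, 8, 9, 10

Patience tails give the LIS length; then backtrack through the dp parents:
11 → extends → [11]
2 → replaces 11 → [2]
4 → extends → [2, 4]
6 → extends → [2, 4, 6]
12 → extends → [2, 4, 6, 12]
8 → replaces 12 → [2, 4, 6, 8]
5 → replaces 6 → [2, 4, 5, 8]
9 → extends → [2, 4, 5, 8, 9]
7 → replaces 8 → [2, 4, 5, 7, 9]
3 → replaces 4 → [2, 3, 5, 7, 9]
1 → replaces 2 → [1, 3, 5, 7, 9]
10 → extends → [1, 3, 5, 7, 9, 10]
Length 6; one witness is 2, 4, 6, 8, 9, 10.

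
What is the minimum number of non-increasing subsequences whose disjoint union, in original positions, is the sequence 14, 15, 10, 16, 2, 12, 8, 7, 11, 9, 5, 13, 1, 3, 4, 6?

The minimum number of non-increasing subsequences covering a sequence equals the length of its longest strictly increasing subsequence.
LIS length is 4 (e.g. 2, 8, 11, 13), so 4 piles are needed.

4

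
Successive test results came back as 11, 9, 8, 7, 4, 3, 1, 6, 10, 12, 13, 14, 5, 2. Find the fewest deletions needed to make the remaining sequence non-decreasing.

8

Fewest deletions = n − (longest non-decreasing subsequence).
i:      1  2  3  4  5  6  7  8  9 10 11 12 13 14
a[i]:  11  9  8  7  4  3  1  6 10 12 13 14  5  2
dp:     1  1  1  1  1  1  1  2  3  4  5  6  2  2
max dp = 6, so deletions = 14 − 6 = 8.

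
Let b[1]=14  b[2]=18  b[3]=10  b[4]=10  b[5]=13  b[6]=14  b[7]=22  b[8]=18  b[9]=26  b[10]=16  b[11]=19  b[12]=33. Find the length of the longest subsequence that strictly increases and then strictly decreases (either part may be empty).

inc[i] = longest strictly increasing subsequence ending at i; dec[i] = longest strictly decreasing subsequence starting at i:
i:      1  2  3  4  5  6  7  8  9 10 11 12
b[i]:  14 18 10 10 13 14 22 18 26 16 19 33
inc:    1  2  1  1  2  3  4  4  5  4  5  6
dec:    2  2  1  1  1  1  3  2  2  1  1  1
Best peak at i=7 (value 22): inc=4, dec=3, length 4+3−1 = 6.

6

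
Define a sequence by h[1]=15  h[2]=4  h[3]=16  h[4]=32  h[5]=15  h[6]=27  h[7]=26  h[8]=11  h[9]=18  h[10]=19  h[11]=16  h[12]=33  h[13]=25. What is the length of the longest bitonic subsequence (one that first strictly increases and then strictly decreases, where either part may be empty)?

inc[i] = longest strictly increasing subsequence ending at i; dec[i] = longest strictly decreasing subsequence starting at i:
i:      1  2  3  4  5  6  7  8  9 10 11 12 13
h[i]:  15  4 16 32 15 27 26 11 18 19 16 33 25
inc:    1  1  2  3  2  3  3  2  3  4  3  5  5
dec:    2  1  3  5  2  4  3  1  2  2  1  2  1
Best peak at i=4 (value 32): inc=3, dec=5, length 3+5−1 = 7.

7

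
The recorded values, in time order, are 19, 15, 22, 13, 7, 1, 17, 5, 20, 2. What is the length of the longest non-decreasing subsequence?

3

Track the smallest tail for each achievable length (allowing ties):
19 → extends → [19]
15 → replaces 19 → [15]
22 → extends → [15, 22]
13 → replaces 15 → [13, 22]
7 → replaces 13 → [7, 22]
1 → replaces 7 → [1, 22]
17 → replaces 22 → [1, 17]
5 → replaces 17 → [1, 5]
20 → extends → [1, 5, 20]
2 → replaces 5 → [1, 2, 20]
Three tails, so the longest non-decreasing subsequence has length 3 (e.g. 15, 17, 20).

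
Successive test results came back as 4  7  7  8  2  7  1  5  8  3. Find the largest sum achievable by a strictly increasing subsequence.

19

Let S[i] be the best sum of a strictly increasing subsequence ending at i:
i:      1  2  3  4  5  6  7  8  9 10
a[i]:   4  7  7  8  2  7  1  5  8  3
S:      4 11 11 19  2 11  1  9 19  5
Maximum is 19 (e.g. 4 + 7 + 8).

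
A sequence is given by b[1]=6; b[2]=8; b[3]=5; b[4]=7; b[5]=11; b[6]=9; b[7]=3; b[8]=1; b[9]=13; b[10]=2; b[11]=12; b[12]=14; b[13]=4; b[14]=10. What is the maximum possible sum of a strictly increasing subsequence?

Let S[i] be the best sum of a strictly increasing subsequence ending at i:
i:      1  2  3  4  5  6  7  8  9 10 11 12 13 14
b[i]:   6  8  5  7 11  9  3  1 13  2 12 14  4 10
S:      6 14  5 13 25 23  3  1 38  3 37 52  7 33
Maximum is 52 (e.g. 6 + 8 + 11 + 13 + 14).

52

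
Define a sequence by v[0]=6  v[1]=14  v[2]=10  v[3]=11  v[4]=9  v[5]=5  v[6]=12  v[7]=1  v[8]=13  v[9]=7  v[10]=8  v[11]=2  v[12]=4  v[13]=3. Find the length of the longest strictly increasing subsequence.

5

Let dp[i] be the length of the longest such subsequence ending at index i:
i:      0  1  2  3  4  5  6  7  8  9 10 11 12 13
v[i]:   6 14 10 11  9  5 12  1 13  7  8  2  4  3
dp:     1  2  2  3  2  1  4  1  5  2  3  2  3  3
Maximum dp value is 5.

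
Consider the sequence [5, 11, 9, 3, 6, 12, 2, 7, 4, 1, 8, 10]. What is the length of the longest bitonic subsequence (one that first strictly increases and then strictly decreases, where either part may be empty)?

inc[i] = longest strictly increasing subsequence ending at i; dec[i] = longest strictly decreasing subsequence starting at i:
i:      1  2  3  4  5  6  7  8  9 10 11 12
a[i]:   5 11  9  3  6 12  2  7  4  1  8 10
inc:    1  2  2  1  2  3  1  3  2  1  4  5
dec:    4  5  4  3  3  4  2  3  2  1  1  1
Best peak at i=2 (value 11): inc=2, dec=5, length 2+5−1 = 6.

6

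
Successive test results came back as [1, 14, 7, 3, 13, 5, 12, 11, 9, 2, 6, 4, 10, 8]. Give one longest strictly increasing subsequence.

Patience tails give the LIS length; then backtrack through the dp parents:
1 → extends → [1]
14 → extends → [1, 14]
7 → replaces 14 → [1, 7]
3 → replaces 7 → [1, 3]
13 → extends → [1, 3, 13]
5 → replaces 13 → [1, 3, 5]
12 → extends → [1, 3, 5, 12]
11 → replaces 12 → [1, 3, 5, 11]
9 → replaces 11 → [1, 3, 5, 9]
2 → replaces 3 → [1, 2, 5, 9]
6 → replaces 9 → [1, 2, 5, 6]
4 → replaces 5 → [1, 2, 4, 6]
10 → extends → [1, 2, 4, 6, 10]
8 → replaces 10 → [1, 2, 4, 6, 8]
Length 5; one witness is 1, 3, 5, 9, 10.

1, 3, 5, 9, 10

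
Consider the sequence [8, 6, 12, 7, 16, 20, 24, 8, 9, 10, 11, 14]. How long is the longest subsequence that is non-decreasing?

7

Track the smallest tail for each achievable length (allowing ties):
8 → extends → [8]
6 → replaces 8 → [6]
12 → extends → [6, 12]
7 → replaces 12 → [6, 7]
16 → extends → [6, 7, 16]
20 → extends → [6, 7, 16, 20]
24 → extends → [6, 7, 16, 20, 24]
8 → replaces 16 → [6, 7, 8, 20, 24]
9 → replaces 20 → [6, 7, 8, 9, 24]
10 → replaces 24 → [6, 7, 8, 9, 10]
11 → extends → [6, 7, 8, 9, 10, 11]
14 → extends → [6, 7, 8, 9, 10, 11, 14]
Seven tails, so the longest non-decreasing subsequence has length 7 (e.g. 6, 7, 8, 9, 10, 11, 14).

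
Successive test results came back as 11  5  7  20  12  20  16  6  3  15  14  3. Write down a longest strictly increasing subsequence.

5, 7, 12, 20

Patience tails give the LIS length; then backtrack through the dp parents:
11 → extends → [11]
5 → replaces 11 → [5]
7 → extends → [5, 7]
20 → extends → [5, 7, 20]
12 → replaces 20 → [5, 7, 12]
20 → extends → [5, 7, 12, 20]
16 → replaces 20 → [5, 7, 12, 16]
6 → replaces 7 → [5, 6, 12, 16]
3 → replaces 5 → [3, 6, 12, 16]
15 → replaces 16 → [3, 6, 12, 15]
14 → replaces 15 → [3, 6, 12, 14]
3 → already a tail → [3, 6, 12, 14]
Length 4; one witness is 5, 7, 12, 20.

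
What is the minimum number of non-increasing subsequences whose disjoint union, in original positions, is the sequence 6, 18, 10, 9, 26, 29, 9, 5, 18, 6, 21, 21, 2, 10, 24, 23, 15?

Place each on the leftmost legal pile:
6 → new pile 1 (tops now [6])
18 → new pile 2 (tops now [6, 18])
10 → pile 2 (tops now [6, 10])
9 → pile 2 (tops now [6, 9])
26 → new pile 3 (tops now [6, 9, 26])
29 → new pile 4 (tops now [6, 9, 26, 29])
9 → pile 2 (tops now [6, 9, 26, 29])
5 → pile 1 (tops now [5, 9, 26, 29])
18 → pile 3 (tops now [5, 9, 18, 29])
6 → pile 2 (tops now [5, 6, 18, 29])
21 → pile 4 (tops now [5, 6, 18, 21])
21 → pile 4 (tops now [5, 6, 18, 21])
2 → pile 1 (tops now [2, 6, 18, 21])
10 → pile 3 (tops now [2, 6, 10, 21])
24 → new pile 5 (tops now [2, 6, 10, 21, 24])
23 → pile 5 (tops now [2, 6, 10, 21, 23])
15 → pile 4 (tops now [2, 6, 10, 15, 23])
Five piles.

5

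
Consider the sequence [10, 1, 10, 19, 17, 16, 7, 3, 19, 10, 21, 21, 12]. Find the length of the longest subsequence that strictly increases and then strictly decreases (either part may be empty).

inc[i] = longest strictly increasing subsequence ending at i; dec[i] = longest strictly decreasing subsequence starting at i:
i:      1  2  3  4  5  6  7  8  9 10 11 12 13
a[i]:  10  1 10 19 17 16  7  3 19 10 21 21 12
inc:    1  1  2  3  3  3  2  2  4  3  5  5  4
dec:    3  1  3  5  4  3  2  1  2  1  2  2  1
Best peak at i=4 (value 19): inc=3, dec=5, length 3+5−1 = 7.

7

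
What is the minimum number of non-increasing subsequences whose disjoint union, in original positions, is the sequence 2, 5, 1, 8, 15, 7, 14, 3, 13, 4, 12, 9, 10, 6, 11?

Place each on the leftmost legal pile:
2 → new pile 1 (tops now [2])
5 → new pile 2 (tops now [2, 5])
1 → pile 1 (tops now [1, 5])
8 → new pile 3 (tops now [1, 5, 8])
15 → new pile 4 (tops now [1, 5, 8, 15])
7 → pile 3 (tops now [1, 5, 7, 15])
14 → pile 4 (tops now [1, 5, 7, 14])
3 → pile 2 (tops now [1, 3, 7, 14])
13 → pile 4 (tops now [1, 3, 7, 13])
4 → pile 3 (tops now [1, 3, 4, 13])
12 → pile 4 (tops now [1, 3, 4, 12])
9 → pile 4 (tops now [1, 3, 4, 9])
10 → new pile 5 (tops now [1, 3, 4, 9, 10])
6 → pile 4 (tops now [1, 3, 4, 6, 10])
11 → new pile 6 (tops now [1, 3, 4, 6, 10, 11])
Six piles.

6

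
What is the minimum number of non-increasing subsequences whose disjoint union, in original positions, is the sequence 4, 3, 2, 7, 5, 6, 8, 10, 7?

5

The minimum number of non-increasing subsequences covering a sequence equals the length of its longest strictly increasing subsequence.
LIS length is 5 (e.g. 4, 5, 6, 8, 10), so 5 piles are needed.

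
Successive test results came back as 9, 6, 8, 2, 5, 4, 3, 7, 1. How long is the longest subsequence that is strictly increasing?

3

Track the smallest tail for each achievable length (strict):
9 → extends → [9]
6 → replaces 9 → [6]
8 → extends → [6, 8]
2 → replaces 6 → [2, 8]
5 → replaces 8 → [2, 5]
4 → replaces 5 → [2, 4]
3 → replaces 4 → [2, 3]
7 → extends → [2, 3, 7]
1 → replaces 2 → [1, 3, 7]
Three tails, so the longest strictly increasing subsequence has length 3 (e.g. 2, 5, 7).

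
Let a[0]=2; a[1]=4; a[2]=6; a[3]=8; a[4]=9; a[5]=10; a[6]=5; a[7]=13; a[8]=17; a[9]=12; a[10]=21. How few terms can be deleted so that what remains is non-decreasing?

Fewest deletions = n − (longest non-decreasing subsequence).
i:      0  1  2  3  4  5  6  7  8  9 10
a[i]:   2  4  6  8  9 10  5 13 17 12 21
dp:     1  2  3  4  5  6  3  7  8  7  9
max dp = 9, so deletions = 11 − 9 = 2.

2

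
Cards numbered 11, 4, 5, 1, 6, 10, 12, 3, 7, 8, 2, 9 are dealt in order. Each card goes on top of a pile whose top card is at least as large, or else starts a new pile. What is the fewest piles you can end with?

6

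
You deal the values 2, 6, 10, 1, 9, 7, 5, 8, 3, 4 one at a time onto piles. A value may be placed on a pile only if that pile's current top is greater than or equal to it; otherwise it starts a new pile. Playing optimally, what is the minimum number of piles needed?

Place each on the leftmost legal pile:
2 → new pile 1 (tops now [2])
6 → new pile 2 (tops now [2, 6])
10 → new pile 3 (tops now [2, 6, 10])
1 → pile 1 (tops now [1, 6, 10])
9 → pile 3 (tops now [1, 6, 9])
7 → pile 3 (tops now [1, 6, 7])
5 → pile 2 (tops now [1, 5, 7])
8 → new pile 4 (tops now [1, 5, 7, 8])
3 → pile 2 (tops now [1, 3, 7, 8])
4 → pile 3 (tops now [1, 3, 4, 8])
Four piles.

4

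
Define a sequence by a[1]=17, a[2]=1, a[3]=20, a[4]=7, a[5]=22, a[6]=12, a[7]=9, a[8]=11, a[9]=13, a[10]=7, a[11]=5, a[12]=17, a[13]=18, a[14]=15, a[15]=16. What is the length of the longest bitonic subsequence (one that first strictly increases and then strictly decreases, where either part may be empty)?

8

inc[i] = longest strictly increasing subsequence ending at i; dec[i] = longest strictly decreasing subsequence starting at i:
i:      1  2  3  4  5  6  7  8  9 10 11 12 13 14 15
a[i]:  17  1 20  7 22 12  9 11 13  7  5 17 18 15 16
inc:    1  1  2  2  3  3  3  4  5  2  2  6  7  6  7
dec:    5  1  5  2  5  4  3  3  3  2  1  2  2  1  1
Best peak at i=13 (value 18): inc=7, dec=2, length 7+2−1 = 8.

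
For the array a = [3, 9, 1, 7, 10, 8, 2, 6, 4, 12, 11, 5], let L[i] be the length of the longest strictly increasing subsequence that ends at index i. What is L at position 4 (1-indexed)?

2

dp[i] = 1 + max{dp[j] : j<i, a[j]<a[i]} (or 1 if no such j):
i:      1  2  3  4  5  6  7  8  9 10 11 12
a[i]:   3  9  1  7 10  8  2  6  4 12 11  5
dp:     1  2  1  2  3  3  2  3  3  4  4  4
At index 4 the value is 2.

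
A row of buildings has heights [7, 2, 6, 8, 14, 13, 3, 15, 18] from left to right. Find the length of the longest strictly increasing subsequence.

6

Track the smallest tail for each achievable length (strict):
7 → extends → [7]
2 → replaces 7 → [2]
6 → extends → [2, 6]
8 → extends → [2, 6, 8]
14 → extends → [2, 6, 8, 14]
13 → replaces 14 → [2, 6, 8, 13]
3 → replaces 6 → [2, 3, 8, 13]
15 → extends → [2, 3, 8, 13, 15]
18 → extends → [2, 3, 8, 13, 15, 18]
Six tails, so the longest strictly increasing subsequence has length 6 (e.g. 2, 6, 8, 14, 15, 18).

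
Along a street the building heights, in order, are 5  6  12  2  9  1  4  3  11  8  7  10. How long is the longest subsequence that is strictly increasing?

4

Track the smallest tail for each achievable length (strict):
5 → extends → [5]
6 → extends → [5, 6]
12 → extends → [5, 6, 12]
2 → replaces 5 → [2, 6, 12]
9 → replaces 12 → [2, 6, 9]
1 → replaces 2 → [1, 6, 9]
4 → replaces 6 → [1, 4, 9]
3 → replaces 4 → [1, 3, 9]
11 → extends → [1, 3, 9, 11]
8 → replaces 9 → [1, 3, 8, 11]
7 → replaces 8 → [1, 3, 7, 11]
10 → replaces 11 → [1, 3, 7, 10]
Four tails, so the longest strictly increasing subsequence has length 4 (e.g. 5, 6, 9, 11).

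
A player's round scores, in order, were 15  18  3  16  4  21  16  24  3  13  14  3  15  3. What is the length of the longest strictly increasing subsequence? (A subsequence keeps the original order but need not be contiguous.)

Let dp[i] be the length of the longest such subsequence ending at index i:
i:      1  2  3  4  5  6  7  8  9 10 11 12 13 14
a[i]:  15 18  3 16  4 21 16 24  3 13 14  3 15  3
dp:     1  2  1  2  2  3  3  4  1  3  4  1  5  1
Maximum dp value is 5.

5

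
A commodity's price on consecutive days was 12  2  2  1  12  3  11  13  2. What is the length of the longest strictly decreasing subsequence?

3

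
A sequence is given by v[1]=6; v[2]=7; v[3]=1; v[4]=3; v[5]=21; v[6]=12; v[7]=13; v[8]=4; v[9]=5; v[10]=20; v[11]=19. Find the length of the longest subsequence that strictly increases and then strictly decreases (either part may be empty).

inc[i] = longest strictly increasing subsequence ending at i; dec[i] = longest strictly decreasing subsequence starting at i:
i:      1  2  3  4  5  6  7  8  9 10 11
v[i]:   6  7  1  3 21 12 13  4  5 20 19
inc:    1  2  1  2  3  3  4  3  4  5  5
dec:    2  2  1  1  3  2  2  1  1  2  1
Best peak at i=10 (value 20): inc=5, dec=2, length 5+2−1 = 6.

6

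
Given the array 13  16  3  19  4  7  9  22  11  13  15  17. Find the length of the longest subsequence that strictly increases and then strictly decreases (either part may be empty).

inc[i] = longest strictly increasing subsequence ending at i; dec[i] = longest strictly decreasing subsequence starting at i:
i:      1  2  3  4  5  6  7  8  9 10 11 12
a[i]:  13 16  3 19  4  7  9 22 11 13 15 17
inc:    1  2  1  3  2  3  4  5  5  6  7  8
dec:    2  2  1  2  1  1  1  2  1  1  1  1
Best peak at i=12 (value 17): inc=8, dec=1, length 8+1−1 = 8.

8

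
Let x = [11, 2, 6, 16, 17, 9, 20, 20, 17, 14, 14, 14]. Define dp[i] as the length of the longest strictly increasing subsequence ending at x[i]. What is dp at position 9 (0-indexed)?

dp[i] = 1 + max{dp[j] : j<i, x[j]<x[i]} (or 1 if no such j):
i:      0  1  2  3  4  5  6  7  8  9 10 11
x[i]:  11  2  6 16 17  9 20 20 17 14 14 14
dp:     1  1  2  3  4  3  5  5  4  4  4  4
At index 9 the value is 4.

4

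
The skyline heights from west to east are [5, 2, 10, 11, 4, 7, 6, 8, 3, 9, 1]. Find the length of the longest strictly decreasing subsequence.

5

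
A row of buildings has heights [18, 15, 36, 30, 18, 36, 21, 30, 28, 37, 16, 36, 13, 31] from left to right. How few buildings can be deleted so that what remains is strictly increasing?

Fewest deletions = n − (longest strictly increasing subsequence).
Patience tails:
18 → extends → [18]
15 → replaces 18 → [15]
36 → extends → [15, 36]
30 → replaces 36 → [15, 30]
18 → replaces 30 → [15, 18]
36 → extends → [15, 18, 36]
21 → replaces 36 → [15, 18, 21]
30 → extends → [15, 18, 21, 30]
28 → replaces 30 → [15, 18, 21, 28]
37 → extends → [15, 18, 21, 28, 37]
16 → replaces 18 → [15, 16, 21, 28, 37]
36 → replaces 37 → [15, 16, 21, 28, 36]
13 → replaces 15 → [13, 16, 21, 28, 36]
31 → replaces 36 → [13, 16, 21, 28, 31]
Longest strictly increasing subsequence has length 5, so deletions = 14 − 5 = 9.

9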